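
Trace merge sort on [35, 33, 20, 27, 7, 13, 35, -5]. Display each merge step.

Divide and conquer:
  Merge [35] + [33] -> [33, 35]
  Merge [20] + [27] -> [20, 27]
  Merge [33, 35] + [20, 27] -> [20, 27, 33, 35]
  Merge [7] + [13] -> [7, 13]
  Merge [35] + [-5] -> [-5, 35]
  Merge [7, 13] + [-5, 35] -> [-5, 7, 13, 35]
  Merge [20, 27, 33, 35] + [-5, 7, 13, 35] -> [-5, 7, 13, 20, 27, 33, 35, 35]


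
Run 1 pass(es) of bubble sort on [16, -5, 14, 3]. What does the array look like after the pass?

After pass 1: [-5, 14, 3, 16] (3 swaps)
Total swaps: 3


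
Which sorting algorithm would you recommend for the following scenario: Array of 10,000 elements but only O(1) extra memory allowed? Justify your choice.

Best choice: Heapsort
Reason: Heapsort rearranges the array in place using O(1) auxiliary space and still guarantees O(n log n) time; quicksort partitions in place but needs Theta(log n) stack space for recursion (O(n) in the worst case), and mergesort requires O(n) auxiliary space


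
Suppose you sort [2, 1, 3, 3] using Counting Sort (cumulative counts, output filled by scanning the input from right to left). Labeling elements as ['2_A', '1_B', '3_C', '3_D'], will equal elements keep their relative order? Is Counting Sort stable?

Trace Counting Sort on the labeled array (the key is the number; the letter only tracks identity):
  Counts for values 0..3: [0, 1, 1, 2]
  Cumulative counts: [0, 1, 2, 4]
  Scan right to left: place 3_D at output index 3
  Scan right to left: place 3_C at output index 2
  Scan right to left: place 1_B at output index 0
  Scan right to left: place 2_A at output index 1
  Output: [1_B, 2_A, 3_C, 3_D]
Equal keys:
  value 3: originally 3_C, 3_D; after sorting 3_C, 3_D -> order preserved
All equal keys kept their original relative order. Counting Sort is stable: scanning the input right to left with decreasing cumulative counts places later duplicates at later output positions.
Answer: Stable


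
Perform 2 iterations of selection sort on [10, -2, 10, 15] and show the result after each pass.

Pass 1: Select minimum -2 at index 1, swap -> [-2, 10, 10, 15]
Pass 2: Select minimum 10 at index 1, swap -> [-2, 10, 10, 15]


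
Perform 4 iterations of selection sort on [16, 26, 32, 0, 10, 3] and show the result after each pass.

Pass 1: Select minimum 0 at index 3, swap -> [0, 26, 32, 16, 10, 3]
Pass 2: Select minimum 3 at index 5, swap -> [0, 3, 32, 16, 10, 26]
Pass 3: Select minimum 10 at index 4, swap -> [0, 3, 10, 16, 32, 26]
Pass 4: Select minimum 16 at index 3, swap -> [0, 3, 10, 16, 32, 26]


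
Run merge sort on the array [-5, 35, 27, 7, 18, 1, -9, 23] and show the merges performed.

Divide and conquer:
  Merge [-5] + [35] -> [-5, 35]
  Merge [27] + [7] -> [7, 27]
  Merge [-5, 35] + [7, 27] -> [-5, 7, 27, 35]
  Merge [18] + [1] -> [1, 18]
  Merge [-9] + [23] -> [-9, 23]
  Merge [1, 18] + [-9, 23] -> [-9, 1, 18, 23]
  Merge [-5, 7, 27, 35] + [-9, 1, 18, 23] -> [-9, -5, 1, 7, 18, 23, 27, 35]


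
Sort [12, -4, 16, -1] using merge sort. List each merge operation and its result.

Divide and conquer:
  Merge [12] + [-4] -> [-4, 12]
  Merge [16] + [-1] -> [-1, 16]
  Merge [-4, 12] + [-1, 16] -> [-4, -1, 12, 16]


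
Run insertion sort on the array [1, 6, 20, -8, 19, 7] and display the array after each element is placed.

First element 1 is already 'sorted'
Insert 6: shifted 0 elements -> [1, 6, 20, -8, 19, 7]
Insert 20: shifted 0 elements -> [1, 6, 20, -8, 19, 7]
Insert -8: shifted 3 elements -> [-8, 1, 6, 20, 19, 7]
Insert 19: shifted 1 elements -> [-8, 1, 6, 19, 20, 7]
Insert 7: shifted 2 elements -> [-8, 1, 6, 7, 19, 20]


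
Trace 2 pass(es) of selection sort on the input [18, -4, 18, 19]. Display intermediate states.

Pass 1: Select minimum -4 at index 1, swap -> [-4, 18, 18, 19]
Pass 2: Select minimum 18 at index 1, swap -> [-4, 18, 18, 19]


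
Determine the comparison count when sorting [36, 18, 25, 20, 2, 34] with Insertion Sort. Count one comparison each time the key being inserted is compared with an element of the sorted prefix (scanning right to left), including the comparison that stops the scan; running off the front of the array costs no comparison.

Insert 18: 36 > 18 (shift), reached front = 1 comparison(s) -> [18, 36, 25, 20, 2, 34]
Insert 25: 36 > 25 (shift), 18 <= 25 (stop) = 2 comparison(s) -> [18, 25, 36, 20, 2, 34]
Insert 20: 36 > 20 (shift), 25 > 20 (shift), 18 <= 20 (stop) = 3 comparison(s) -> [18, 20, 25, 36, 2, 34]
Insert 2: 36 > 2 (shift), 25 > 2 (shift), 20 > 2 (shift), 18 > 2 (shift), reached front = 4 comparison(s) -> [2, 18, 20, 25, 36, 34]
Insert 34: 36 > 34 (shift), 25 <= 34 (stop) = 2 comparison(s) -> [2, 18, 20, 25, 34, 36]
Total comparisons: 1 + 2 + 3 + 4 + 2 = 12


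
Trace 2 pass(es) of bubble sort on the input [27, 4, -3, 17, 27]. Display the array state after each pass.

After pass 1: [4, -3, 17, 27, 27] (3 swaps)
After pass 2: [-3, 4, 17, 27, 27] (1 swaps)
Total swaps: 4


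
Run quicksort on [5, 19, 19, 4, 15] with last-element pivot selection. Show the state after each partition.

Partition 1: pivot=15 at index 2 -> [5, 4, 15, 19, 19]
Partition 2: pivot=4 at index 0 -> [4, 5, 15, 19, 19]
Partition 3: pivot=19 at index 4 -> [4, 5, 15, 19, 19]


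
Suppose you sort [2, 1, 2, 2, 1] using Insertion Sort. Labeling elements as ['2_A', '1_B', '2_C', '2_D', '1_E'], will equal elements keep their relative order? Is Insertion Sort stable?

Trace Insertion Sort on the labeled array (the key is the number; the letter only tracks identity):
  Insert 1_B at index 0: [1_B, 2_A, 2_C, 2_D, 1_E]
  Insert 2_C at index 2: [1_B, 2_A, 2_C, 2_D, 1_E]
  Insert 2_D at index 3: [1_B, 2_A, 2_C, 2_D, 1_E]
  Insert 1_E at index 1: [1_B, 1_E, 2_A, 2_C, 2_D]
Final order: [1_B, 1_E, 2_A, 2_C, 2_D]
Equal keys:
  value 1: originally 1_B, 1_E; after sorting 1_B, 1_E -> order preserved
  value 2: originally 2_A, 2_C, 2_D; after sorting 2_A, 2_C, 2_D -> order preserved
All equal keys kept their original relative order. Insertion Sort is stable: elements are shifted only while they are strictly greater than the key, so a key is inserted after any equal elements already placed.
Answer: Stable


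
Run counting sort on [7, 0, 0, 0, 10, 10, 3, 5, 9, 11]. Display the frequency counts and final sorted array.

Count array: [3, 0, 0, 1, 0, 1, 0, 1, 0, 1, 2, 1]
(count[i] = number of elements equal to i)
Cumulative count: [3, 3, 3, 4, 4, 5, 5, 6, 6, 7, 9, 10]
Sorted: [0, 0, 0, 3, 5, 7, 9, 10, 10, 11]


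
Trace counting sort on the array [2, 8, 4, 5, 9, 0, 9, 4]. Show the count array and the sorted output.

Count array: [1, 0, 1, 0, 2, 1, 0, 0, 1, 2]
(count[i] = number of elements equal to i)
Cumulative count: [1, 1, 2, 2, 4, 5, 5, 5, 6, 8]
Sorted: [0, 2, 4, 4, 5, 8, 9, 9]


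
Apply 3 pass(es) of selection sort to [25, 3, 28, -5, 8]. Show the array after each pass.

Pass 1: Select minimum -5 at index 3, swap -> [-5, 3, 28, 25, 8]
Pass 2: Select minimum 3 at index 1, swap -> [-5, 3, 28, 25, 8]
Pass 3: Select minimum 8 at index 4, swap -> [-5, 3, 8, 25, 28]


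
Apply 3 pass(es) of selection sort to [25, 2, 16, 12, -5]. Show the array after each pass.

Pass 1: Select minimum -5 at index 4, swap -> [-5, 2, 16, 12, 25]
Pass 2: Select minimum 2 at index 1, swap -> [-5, 2, 16, 12, 25]
Pass 3: Select minimum 12 at index 3, swap -> [-5, 2, 12, 16, 25]


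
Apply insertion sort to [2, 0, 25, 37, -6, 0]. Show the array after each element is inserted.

First element 2 is already 'sorted'
Insert 0: shifted 1 elements -> [0, 2, 25, 37, -6, 0]
Insert 25: shifted 0 elements -> [0, 2, 25, 37, -6, 0]
Insert 37: shifted 0 elements -> [0, 2, 25, 37, -6, 0]
Insert -6: shifted 4 elements -> [-6, 0, 2, 25, 37, 0]
Insert 0: shifted 3 elements -> [-6, 0, 0, 2, 25, 37]


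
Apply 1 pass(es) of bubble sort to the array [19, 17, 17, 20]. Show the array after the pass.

After pass 1: [17, 17, 19, 20] (2 swaps)
Total swaps: 2


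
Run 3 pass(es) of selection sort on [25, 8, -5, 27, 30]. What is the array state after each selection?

Pass 1: Select minimum -5 at index 2, swap -> [-5, 8, 25, 27, 30]
Pass 2: Select minimum 8 at index 1, swap -> [-5, 8, 25, 27, 30]
Pass 3: Select minimum 25 at index 2, swap -> [-5, 8, 25, 27, 30]


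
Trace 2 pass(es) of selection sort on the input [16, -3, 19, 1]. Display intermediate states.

Pass 1: Select minimum -3 at index 1, swap -> [-3, 16, 19, 1]
Pass 2: Select minimum 1 at index 3, swap -> [-3, 1, 19, 16]


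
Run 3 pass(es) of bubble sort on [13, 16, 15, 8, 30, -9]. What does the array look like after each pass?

After pass 1: [13, 15, 8, 16, -9, 30] (3 swaps)
After pass 2: [13, 8, 15, -9, 16, 30] (2 swaps)
After pass 3: [8, 13, -9, 15, 16, 30] (2 swaps)
Total swaps: 7


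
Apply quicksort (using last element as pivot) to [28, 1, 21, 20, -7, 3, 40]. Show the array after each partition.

Partition 1: pivot=40 at index 6 -> [28, 1, 21, 20, -7, 3, 40]
Partition 2: pivot=3 at index 2 -> [1, -7, 3, 20, 28, 21, 40]
Partition 3: pivot=-7 at index 0 -> [-7, 1, 3, 20, 28, 21, 40]
Partition 4: pivot=21 at index 4 -> [-7, 1, 3, 20, 21, 28, 40]


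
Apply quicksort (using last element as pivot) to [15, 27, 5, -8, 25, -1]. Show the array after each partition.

Partition 1: pivot=-1 at index 1 -> [-8, -1, 5, 15, 25, 27]
Partition 2: pivot=27 at index 5 -> [-8, -1, 5, 15, 25, 27]
Partition 3: pivot=25 at index 4 -> [-8, -1, 5, 15, 25, 27]
Partition 4: pivot=15 at index 3 -> [-8, -1, 5, 15, 25, 27]


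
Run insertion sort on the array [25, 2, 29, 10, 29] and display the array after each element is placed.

First element 25 is already 'sorted'
Insert 2: shifted 1 elements -> [2, 25, 29, 10, 29]
Insert 29: shifted 0 elements -> [2, 25, 29, 10, 29]
Insert 10: shifted 2 elements -> [2, 10, 25, 29, 29]
Insert 29: shifted 0 elements -> [2, 10, 25, 29, 29]


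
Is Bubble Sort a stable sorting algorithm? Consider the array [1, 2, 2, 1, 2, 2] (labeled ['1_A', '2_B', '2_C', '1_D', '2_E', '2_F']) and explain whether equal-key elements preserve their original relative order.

Trace Bubble Sort on the labeled array (the key is the number; the letter only tracks identity):
  After pass 1: [1_A, 2_B, 1_D, 2_C, 2_E, 2_F]
  After pass 2: [1_A, 1_D, 2_B, 2_C, 2_E, 2_F]
  After pass 3: [1_A, 1_D, 2_B, 2_C, 2_E, 2_F] (no swaps, done)
Final order: [1_A, 1_D, 2_B, 2_C, 2_E, 2_F]
Equal keys:
  value 1: originally 1_A, 1_D; after sorting 1_A, 1_D -> order preserved
  value 2: originally 2_B, 2_C, 2_E, 2_F; after sorting 2_B, 2_C, 2_E, 2_F -> order preserved
All equal keys kept their original relative order. Bubble Sort is stable: it only swaps adjacent elements when the left one is strictly greater, so equal keys never move past each other.
Answer: Stable


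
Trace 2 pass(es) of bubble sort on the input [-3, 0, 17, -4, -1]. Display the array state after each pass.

After pass 1: [-3, 0, -4, -1, 17] (2 swaps)
After pass 2: [-3, -4, -1, 0, 17] (2 swaps)
Total swaps: 4


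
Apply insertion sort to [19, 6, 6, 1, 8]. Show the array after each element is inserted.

First element 19 is already 'sorted'
Insert 6: shifted 1 elements -> [6, 19, 6, 1, 8]
Insert 6: shifted 1 elements -> [6, 6, 19, 1, 8]
Insert 1: shifted 3 elements -> [1, 6, 6, 19, 8]
Insert 8: shifted 1 elements -> [1, 6, 6, 8, 19]


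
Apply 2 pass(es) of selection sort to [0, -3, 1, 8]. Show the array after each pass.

Pass 1: Select minimum -3 at index 1, swap -> [-3, 0, 1, 8]
Pass 2: Select minimum 0 at index 1, swap -> [-3, 0, 1, 8]


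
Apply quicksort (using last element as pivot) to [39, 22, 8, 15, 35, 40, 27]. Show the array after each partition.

Partition 1: pivot=27 at index 3 -> [22, 8, 15, 27, 35, 40, 39]
Partition 2: pivot=15 at index 1 -> [8, 15, 22, 27, 35, 40, 39]
Partition 3: pivot=39 at index 5 -> [8, 15, 22, 27, 35, 39, 40]


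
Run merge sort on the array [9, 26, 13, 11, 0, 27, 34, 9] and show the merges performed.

Divide and conquer:
  Merge [9] + [26] -> [9, 26]
  Merge [13] + [11] -> [11, 13]
  Merge [9, 26] + [11, 13] -> [9, 11, 13, 26]
  Merge [0] + [27] -> [0, 27]
  Merge [34] + [9] -> [9, 34]
  Merge [0, 27] + [9, 34] -> [0, 9, 27, 34]
  Merge [9, 11, 13, 26] + [0, 9, 27, 34] -> [0, 9, 9, 11, 13, 26, 27, 34]


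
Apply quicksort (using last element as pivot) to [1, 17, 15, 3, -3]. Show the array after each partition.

Partition 1: pivot=-3 at index 0 -> [-3, 17, 15, 3, 1]
Partition 2: pivot=1 at index 1 -> [-3, 1, 15, 3, 17]
Partition 3: pivot=17 at index 4 -> [-3, 1, 15, 3, 17]
Partition 4: pivot=3 at index 2 -> [-3, 1, 3, 15, 17]


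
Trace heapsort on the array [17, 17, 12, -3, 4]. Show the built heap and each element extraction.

Build heap: [17, 17, 12, -3, 4]
Extract 17: [17, 4, 12, -3, 17]
Extract 17: [12, 4, -3, 17, 17]
Extract 12: [4, -3, 12, 17, 17]
Extract 4: [-3, 4, 12, 17, 17]


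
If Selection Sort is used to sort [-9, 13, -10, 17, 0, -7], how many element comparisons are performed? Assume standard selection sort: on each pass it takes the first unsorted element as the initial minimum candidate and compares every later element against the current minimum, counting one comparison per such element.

Pass 1: scan indices 1..5 for the minimum = 5 comparison(s); min is -10, place at index 0 -> [-10, 13, -9, 17, 0, -7]
Pass 2: scan indices 2..5 for the minimum = 4 comparison(s); min is -9, place at index 1 -> [-10, -9, 13, 17, 0, -7]
Pass 3: scan indices 3..5 for the minimum = 3 comparison(s); min is -7, place at index 2 -> [-10, -9, -7, 17, 0, 13]
Pass 4: scan indices 4..5 for the minimum = 2 comparison(s); min is 0, place at index 3 -> [-10, -9, -7, 0, 17, 13]
Pass 5: scan indices 5..5 for the minimum = 1 comparison(s); min is 13, place at index 4 -> [-10, -9, -7, 0, 13, 17]
Selection sort always scans the whole unsorted suffix, so the count is (n-1) + (n-2) + ... + 1 = n(n-1)/2 = 6*5/2 = 15 regardless of the input order.
Total comparisons: 5 + 4 + 3 + 2 + 1 = 15


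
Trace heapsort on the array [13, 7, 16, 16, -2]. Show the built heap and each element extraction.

Build heap: [16, 13, 16, 7, -2]
Extract 16: [16, 13, -2, 7, 16]
Extract 16: [13, 7, -2, 16, 16]
Extract 13: [7, -2, 13, 16, 16]
Extract 7: [-2, 7, 13, 16, 16]


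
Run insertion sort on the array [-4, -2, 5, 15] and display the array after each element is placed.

First element -4 is already 'sorted'
Insert -2: shifted 0 elements -> [-4, -2, 5, 15]
Insert 5: shifted 0 elements -> [-4, -2, 5, 15]
Insert 15: shifted 0 elements -> [-4, -2, 5, 15]


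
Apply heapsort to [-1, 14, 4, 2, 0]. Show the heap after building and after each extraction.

Build heap: [14, 2, 4, -1, 0]
Extract 14: [4, 2, 0, -1, 14]
Extract 4: [2, -1, 0, 4, 14]
Extract 2: [0, -1, 2, 4, 14]
Extract 0: [-1, 0, 2, 4, 14]


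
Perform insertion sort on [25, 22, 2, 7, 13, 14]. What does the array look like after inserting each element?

First element 25 is already 'sorted'
Insert 22: shifted 1 elements -> [22, 25, 2, 7, 13, 14]
Insert 2: shifted 2 elements -> [2, 22, 25, 7, 13, 14]
Insert 7: shifted 2 elements -> [2, 7, 22, 25, 13, 14]
Insert 13: shifted 2 elements -> [2, 7, 13, 22, 25, 14]
Insert 14: shifted 2 elements -> [2, 7, 13, 14, 22, 25]


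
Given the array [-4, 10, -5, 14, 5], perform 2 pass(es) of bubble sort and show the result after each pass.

After pass 1: [-4, -5, 10, 5, 14] (2 swaps)
After pass 2: [-5, -4, 5, 10, 14] (2 swaps)
Total swaps: 4


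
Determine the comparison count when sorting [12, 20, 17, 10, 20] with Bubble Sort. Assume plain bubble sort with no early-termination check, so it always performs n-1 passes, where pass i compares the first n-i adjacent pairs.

Pass 1: compare adjacent pairs (0,1)..(3,4) = 4 comparison(s), 2 swap(s) -> [12, 17, 10, 20, 20]
Pass 2: compare adjacent pairs (0,1)..(2,3) = 3 comparison(s), 1 swap(s) -> [12, 10, 17, 20, 20]
Pass 3: compare adjacent pairs (0,1)..(1,2) = 2 comparison(s), 1 swap(s) -> [10, 12, 17, 20, 20]
Pass 4: compare adjacent pairs (0,1)..(0,1) = 1 comparison(s), 0 swap(s) -> [10, 12, 17, 20, 20]
Total comparisons: 4 + 3 + 2 + 1 = 10


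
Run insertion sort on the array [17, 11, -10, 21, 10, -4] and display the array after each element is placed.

First element 17 is already 'sorted'
Insert 11: shifted 1 elements -> [11, 17, -10, 21, 10, -4]
Insert -10: shifted 2 elements -> [-10, 11, 17, 21, 10, -4]
Insert 21: shifted 0 elements -> [-10, 11, 17, 21, 10, -4]
Insert 10: shifted 3 elements -> [-10, 10, 11, 17, 21, -4]
Insert -4: shifted 4 elements -> [-10, -4, 10, 11, 17, 21]


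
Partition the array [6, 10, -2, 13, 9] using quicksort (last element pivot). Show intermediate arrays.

Partition 1: pivot=9 at index 2 -> [6, -2, 9, 13, 10]
Partition 2: pivot=-2 at index 0 -> [-2, 6, 9, 13, 10]
Partition 3: pivot=10 at index 3 -> [-2, 6, 9, 10, 13]


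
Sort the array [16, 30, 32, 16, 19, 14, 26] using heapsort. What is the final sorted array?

Build heap: [32, 30, 26, 16, 19, 14, 16]
Extract 32: [30, 19, 26, 16, 16, 14, 32]
Extract 30: [26, 19, 14, 16, 16, 30, 32]
Extract 26: [19, 16, 14, 16, 26, 30, 32]
Extract 19: [16, 16, 14, 19, 26, 30, 32]
Extract 16: [16, 14, 16, 19, 26, 30, 32]
Extract 16: [14, 16, 16, 19, 26, 30, 32]


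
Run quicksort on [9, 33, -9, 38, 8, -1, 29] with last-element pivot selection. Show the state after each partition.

Partition 1: pivot=29 at index 4 -> [9, -9, 8, -1, 29, 38, 33]
Partition 2: pivot=-1 at index 1 -> [-9, -1, 8, 9, 29, 38, 33]
Partition 3: pivot=9 at index 3 -> [-9, -1, 8, 9, 29, 38, 33]
Partition 4: pivot=33 at index 5 -> [-9, -1, 8, 9, 29, 33, 38]


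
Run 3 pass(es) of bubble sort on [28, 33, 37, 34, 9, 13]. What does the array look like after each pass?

After pass 1: [28, 33, 34, 9, 13, 37] (3 swaps)
After pass 2: [28, 33, 9, 13, 34, 37] (2 swaps)
After pass 3: [28, 9, 13, 33, 34, 37] (2 swaps)
Total swaps: 7


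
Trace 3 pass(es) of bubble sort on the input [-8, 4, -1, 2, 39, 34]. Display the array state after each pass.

After pass 1: [-8, -1, 2, 4, 34, 39] (3 swaps)
After pass 2: [-8, -1, 2, 4, 34, 39] (0 swaps)
After pass 3: [-8, -1, 2, 4, 34, 39] (0 swaps)
Total swaps: 3


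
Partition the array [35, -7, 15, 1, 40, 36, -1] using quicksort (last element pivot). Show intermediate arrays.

Partition 1: pivot=-1 at index 1 -> [-7, -1, 15, 1, 40, 36, 35]
Partition 2: pivot=35 at index 4 -> [-7, -1, 15, 1, 35, 36, 40]
Partition 3: pivot=1 at index 2 -> [-7, -1, 1, 15, 35, 36, 40]
Partition 4: pivot=40 at index 6 -> [-7, -1, 1, 15, 35, 36, 40]


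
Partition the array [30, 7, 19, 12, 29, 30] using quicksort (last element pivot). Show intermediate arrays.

Partition 1: pivot=30 at index 5 -> [30, 7, 19, 12, 29, 30]
Partition 2: pivot=29 at index 3 -> [7, 19, 12, 29, 30, 30]
Partition 3: pivot=12 at index 1 -> [7, 12, 19, 29, 30, 30]


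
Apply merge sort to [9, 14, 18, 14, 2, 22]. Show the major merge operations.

Divide and conquer:
  Merge [14] + [18] -> [14, 18]
  Merge [9] + [14, 18] -> [9, 14, 18]
  Merge [2] + [22] -> [2, 22]
  Merge [14] + [2, 22] -> [2, 14, 22]
  Merge [9, 14, 18] + [2, 14, 22] -> [2, 9, 14, 14, 18, 22]


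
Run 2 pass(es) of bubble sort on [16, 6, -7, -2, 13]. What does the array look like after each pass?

After pass 1: [6, -7, -2, 13, 16] (4 swaps)
After pass 2: [-7, -2, 6, 13, 16] (2 swaps)
Total swaps: 6


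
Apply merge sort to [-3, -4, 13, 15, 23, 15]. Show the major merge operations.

Divide and conquer:
  Merge [-4] + [13] -> [-4, 13]
  Merge [-3] + [-4, 13] -> [-4, -3, 13]
  Merge [23] + [15] -> [15, 23]
  Merge [15] + [15, 23] -> [15, 15, 23]
  Merge [-4, -3, 13] + [15, 15, 23] -> [-4, -3, 13, 15, 15, 23]


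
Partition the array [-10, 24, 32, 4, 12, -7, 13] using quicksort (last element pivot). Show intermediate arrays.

Partition 1: pivot=13 at index 4 -> [-10, 4, 12, -7, 13, 24, 32]
Partition 2: pivot=-7 at index 1 -> [-10, -7, 12, 4, 13, 24, 32]
Partition 3: pivot=4 at index 2 -> [-10, -7, 4, 12, 13, 24, 32]
Partition 4: pivot=32 at index 6 -> [-10, -7, 4, 12, 13, 24, 32]


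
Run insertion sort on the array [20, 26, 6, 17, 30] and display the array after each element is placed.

First element 20 is already 'sorted'
Insert 26: shifted 0 elements -> [20, 26, 6, 17, 30]
Insert 6: shifted 2 elements -> [6, 20, 26, 17, 30]
Insert 17: shifted 2 elements -> [6, 17, 20, 26, 30]
Insert 30: shifted 0 elements -> [6, 17, 20, 26, 30]


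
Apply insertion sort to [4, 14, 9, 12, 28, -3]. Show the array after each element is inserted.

First element 4 is already 'sorted'
Insert 14: shifted 0 elements -> [4, 14, 9, 12, 28, -3]
Insert 9: shifted 1 elements -> [4, 9, 14, 12, 28, -3]
Insert 12: shifted 1 elements -> [4, 9, 12, 14, 28, -3]
Insert 28: shifted 0 elements -> [4, 9, 12, 14, 28, -3]
Insert -3: shifted 5 elements -> [-3, 4, 9, 12, 14, 28]


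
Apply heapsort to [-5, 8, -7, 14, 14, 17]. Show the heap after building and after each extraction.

Build heap: [17, 14, -5, 8, 14, -7]
Extract 17: [14, 14, -5, 8, -7, 17]
Extract 14: [14, 8, -5, -7, 14, 17]
Extract 14: [8, -7, -5, 14, 14, 17]
Extract 8: [-5, -7, 8, 14, 14, 17]
Extract -5: [-7, -5, 8, 14, 14, 17]


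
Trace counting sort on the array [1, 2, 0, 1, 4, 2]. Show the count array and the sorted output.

Count array: [1, 2, 2, 0, 1]
(count[i] = number of elements equal to i)
Cumulative count: [1, 3, 5, 5, 6]
Sorted: [0, 1, 1, 2, 2, 4]


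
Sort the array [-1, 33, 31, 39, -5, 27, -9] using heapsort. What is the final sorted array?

Build heap: [39, 33, 31, -1, -5, 27, -9]
Extract 39: [33, -1, 31, -9, -5, 27, 39]
Extract 33: [31, -1, 27, -9, -5, 33, 39]
Extract 31: [27, -1, -5, -9, 31, 33, 39]
Extract 27: [-1, -9, -5, 27, 31, 33, 39]
Extract -1: [-5, -9, -1, 27, 31, 33, 39]
Extract -5: [-9, -5, -1, 27, 31, 33, 39]


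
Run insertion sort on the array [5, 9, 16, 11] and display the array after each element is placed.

First element 5 is already 'sorted'
Insert 9: shifted 0 elements -> [5, 9, 16, 11]
Insert 16: shifted 0 elements -> [5, 9, 16, 11]
Insert 11: shifted 1 elements -> [5, 9, 11, 16]


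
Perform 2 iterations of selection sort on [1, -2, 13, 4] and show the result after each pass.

Pass 1: Select minimum -2 at index 1, swap -> [-2, 1, 13, 4]
Pass 2: Select minimum 1 at index 1, swap -> [-2, 1, 13, 4]


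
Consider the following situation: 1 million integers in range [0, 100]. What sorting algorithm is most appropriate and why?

Best choice: Counting sort
Reason: O(n + k) where k=100 is small; linear time beats O(n log n)


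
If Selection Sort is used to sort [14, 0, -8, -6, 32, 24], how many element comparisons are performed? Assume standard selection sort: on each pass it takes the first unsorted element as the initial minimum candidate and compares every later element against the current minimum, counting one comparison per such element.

Pass 1: scan indices 1..5 for the minimum = 5 comparison(s); min is -8, place at index 0 -> [-8, 0, 14, -6, 32, 24]
Pass 2: scan indices 2..5 for the minimum = 4 comparison(s); min is -6, place at index 1 -> [-8, -6, 14, 0, 32, 24]
Pass 3: scan indices 3..5 for the minimum = 3 comparison(s); min is 0, place at index 2 -> [-8, -6, 0, 14, 32, 24]
Pass 4: scan indices 4..5 for the minimum = 2 comparison(s); min is 14, place at index 3 -> [-8, -6, 0, 14, 32, 24]
Pass 5: scan indices 5..5 for the minimum = 1 comparison(s); min is 24, place at index 4 -> [-8, -6, 0, 14, 24, 32]
Selection sort always scans the whole unsorted suffix, so the count is (n-1) + (n-2) + ... + 1 = n(n-1)/2 = 6*5/2 = 15 regardless of the input order.
Total comparisons: 5 + 4 + 3 + 2 + 1 = 15


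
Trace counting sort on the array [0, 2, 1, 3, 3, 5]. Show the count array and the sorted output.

Count array: [1, 1, 1, 2, 0, 1]
(count[i] = number of elements equal to i)
Cumulative count: [1, 2, 3, 5, 5, 6]
Sorted: [0, 1, 2, 3, 3, 5]


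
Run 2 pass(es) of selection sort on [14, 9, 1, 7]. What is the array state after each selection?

Pass 1: Select minimum 1 at index 2, swap -> [1, 9, 14, 7]
Pass 2: Select minimum 7 at index 3, swap -> [1, 7, 14, 9]


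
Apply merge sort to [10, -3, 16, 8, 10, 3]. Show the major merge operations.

Divide and conquer:
  Merge [-3] + [16] -> [-3, 16]
  Merge [10] + [-3, 16] -> [-3, 10, 16]
  Merge [10] + [3] -> [3, 10]
  Merge [8] + [3, 10] -> [3, 8, 10]
  Merge [-3, 10, 16] + [3, 8, 10] -> [-3, 3, 8, 10, 10, 16]


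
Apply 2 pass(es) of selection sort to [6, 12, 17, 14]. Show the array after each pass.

Pass 1: Select minimum 6 at index 0, swap -> [6, 12, 17, 14]
Pass 2: Select minimum 12 at index 1, swap -> [6, 12, 17, 14]


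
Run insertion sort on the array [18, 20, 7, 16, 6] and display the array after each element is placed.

First element 18 is already 'sorted'
Insert 20: shifted 0 elements -> [18, 20, 7, 16, 6]
Insert 7: shifted 2 elements -> [7, 18, 20, 16, 6]
Insert 16: shifted 2 elements -> [7, 16, 18, 20, 6]
Insert 6: shifted 4 elements -> [6, 7, 16, 18, 20]


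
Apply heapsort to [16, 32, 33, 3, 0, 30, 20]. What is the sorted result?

Build heap: [33, 32, 30, 3, 0, 16, 20]
Extract 33: [32, 20, 30, 3, 0, 16, 33]
Extract 32: [30, 20, 16, 3, 0, 32, 33]
Extract 30: [20, 3, 16, 0, 30, 32, 33]
Extract 20: [16, 3, 0, 20, 30, 32, 33]
Extract 16: [3, 0, 16, 20, 30, 32, 33]
Extract 3: [0, 3, 16, 20, 30, 32, 33]


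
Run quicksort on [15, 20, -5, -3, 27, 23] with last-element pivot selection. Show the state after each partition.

Partition 1: pivot=23 at index 4 -> [15, 20, -5, -3, 23, 27]
Partition 2: pivot=-3 at index 1 -> [-5, -3, 15, 20, 23, 27]
Partition 3: pivot=20 at index 3 -> [-5, -3, 15, 20, 23, 27]


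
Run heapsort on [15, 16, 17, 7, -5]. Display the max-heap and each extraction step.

Build heap: [17, 16, 15, 7, -5]
Extract 17: [16, 7, 15, -5, 17]
Extract 16: [15, 7, -5, 16, 17]
Extract 15: [7, -5, 15, 16, 17]
Extract 7: [-5, 7, 15, 16, 17]


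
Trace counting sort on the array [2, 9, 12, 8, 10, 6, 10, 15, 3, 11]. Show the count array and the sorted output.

Count array: [0, 0, 1, 1, 0, 0, 1, 0, 1, 1, 2, 1, 1, 0, 0, 1]
(count[i] = number of elements equal to i)
Cumulative count: [0, 0, 1, 2, 2, 2, 3, 3, 4, 5, 7, 8, 9, 9, 9, 10]
Sorted: [2, 3, 6, 8, 9, 10, 10, 11, 12, 15]


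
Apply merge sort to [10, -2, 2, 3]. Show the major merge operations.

Divide and conquer:
  Merge [10] + [-2] -> [-2, 10]
  Merge [2] + [3] -> [2, 3]
  Merge [-2, 10] + [2, 3] -> [-2, 2, 3, 10]


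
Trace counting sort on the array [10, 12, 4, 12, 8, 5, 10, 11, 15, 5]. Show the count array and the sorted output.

Count array: [0, 0, 0, 0, 1, 2, 0, 0, 1, 0, 2, 1, 2, 0, 0, 1]
(count[i] = number of elements equal to i)
Cumulative count: [0, 0, 0, 0, 1, 3, 3, 3, 4, 4, 6, 7, 9, 9, 9, 10]
Sorted: [4, 5, 5, 8, 10, 10, 11, 12, 12, 15]


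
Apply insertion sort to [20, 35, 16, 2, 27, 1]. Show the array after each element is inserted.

First element 20 is already 'sorted'
Insert 35: shifted 0 elements -> [20, 35, 16, 2, 27, 1]
Insert 16: shifted 2 elements -> [16, 20, 35, 2, 27, 1]
Insert 2: shifted 3 elements -> [2, 16, 20, 35, 27, 1]
Insert 27: shifted 1 elements -> [2, 16, 20, 27, 35, 1]
Insert 1: shifted 5 elements -> [1, 2, 16, 20, 27, 35]


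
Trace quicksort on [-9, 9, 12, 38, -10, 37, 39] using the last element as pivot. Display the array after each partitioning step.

Partition 1: pivot=39 at index 6 -> [-9, 9, 12, 38, -10, 37, 39]
Partition 2: pivot=37 at index 4 -> [-9, 9, 12, -10, 37, 38, 39]
Partition 3: pivot=-10 at index 0 -> [-10, 9, 12, -9, 37, 38, 39]
Partition 4: pivot=-9 at index 1 -> [-10, -9, 12, 9, 37, 38, 39]
Partition 5: pivot=9 at index 2 -> [-10, -9, 9, 12, 37, 38, 39]


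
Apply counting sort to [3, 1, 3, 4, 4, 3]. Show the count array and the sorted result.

Count array: [0, 1, 0, 3, 2]
(count[i] = number of elements equal to i)
Cumulative count: [0, 1, 1, 4, 6]
Sorted: [1, 3, 3, 3, 4, 4]


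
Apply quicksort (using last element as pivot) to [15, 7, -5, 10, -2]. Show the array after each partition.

Partition 1: pivot=-2 at index 1 -> [-5, -2, 15, 10, 7]
Partition 2: pivot=7 at index 2 -> [-5, -2, 7, 10, 15]
Partition 3: pivot=15 at index 4 -> [-5, -2, 7, 10, 15]


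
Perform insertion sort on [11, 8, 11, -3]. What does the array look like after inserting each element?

First element 11 is already 'sorted'
Insert 8: shifted 1 elements -> [8, 11, 11, -3]
Insert 11: shifted 0 elements -> [8, 11, 11, -3]
Insert -3: shifted 3 elements -> [-3, 8, 11, 11]


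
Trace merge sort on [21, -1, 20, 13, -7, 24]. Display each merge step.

Divide and conquer:
  Merge [-1] + [20] -> [-1, 20]
  Merge [21] + [-1, 20] -> [-1, 20, 21]
  Merge [-7] + [24] -> [-7, 24]
  Merge [13] + [-7, 24] -> [-7, 13, 24]
  Merge [-1, 20, 21] + [-7, 13, 24] -> [-7, -1, 13, 20, 21, 24]


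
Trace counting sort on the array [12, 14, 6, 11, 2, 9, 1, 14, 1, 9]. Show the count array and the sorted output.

Count array: [0, 2, 1, 0, 0, 0, 1, 0, 0, 2, 0, 1, 1, 0, 2]
(count[i] = number of elements equal to i)
Cumulative count: [0, 2, 3, 3, 3, 3, 4, 4, 4, 6, 6, 7, 8, 8, 10]
Sorted: [1, 1, 2, 6, 9, 9, 11, 12, 14, 14]


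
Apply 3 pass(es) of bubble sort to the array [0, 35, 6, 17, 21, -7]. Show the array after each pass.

After pass 1: [0, 6, 17, 21, -7, 35] (4 swaps)
After pass 2: [0, 6, 17, -7, 21, 35] (1 swaps)
After pass 3: [0, 6, -7, 17, 21, 35] (1 swaps)
Total swaps: 6


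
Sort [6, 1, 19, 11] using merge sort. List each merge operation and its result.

Divide and conquer:
  Merge [6] + [1] -> [1, 6]
  Merge [19] + [11] -> [11, 19]
  Merge [1, 6] + [11, 19] -> [1, 6, 11, 19]


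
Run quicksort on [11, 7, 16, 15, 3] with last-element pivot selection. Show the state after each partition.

Partition 1: pivot=3 at index 0 -> [3, 7, 16, 15, 11]
Partition 2: pivot=11 at index 2 -> [3, 7, 11, 15, 16]
Partition 3: pivot=16 at index 4 -> [3, 7, 11, 15, 16]


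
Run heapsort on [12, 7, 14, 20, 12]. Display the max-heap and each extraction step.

Build heap: [20, 12, 14, 7, 12]
Extract 20: [14, 12, 12, 7, 20]
Extract 14: [12, 7, 12, 14, 20]
Extract 12: [12, 7, 12, 14, 20]
Extract 12: [7, 12, 12, 14, 20]


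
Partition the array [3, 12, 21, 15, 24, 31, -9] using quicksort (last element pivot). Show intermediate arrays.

Partition 1: pivot=-9 at index 0 -> [-9, 12, 21, 15, 24, 31, 3]
Partition 2: pivot=3 at index 1 -> [-9, 3, 21, 15, 24, 31, 12]
Partition 3: pivot=12 at index 2 -> [-9, 3, 12, 15, 24, 31, 21]
Partition 4: pivot=21 at index 4 -> [-9, 3, 12, 15, 21, 31, 24]
Partition 5: pivot=24 at index 5 -> [-9, 3, 12, 15, 21, 24, 31]


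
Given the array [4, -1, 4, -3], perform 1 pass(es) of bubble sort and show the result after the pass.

After pass 1: [-1, 4, -3, 4] (2 swaps)
Total swaps: 2


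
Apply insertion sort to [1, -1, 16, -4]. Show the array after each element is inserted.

First element 1 is already 'sorted'
Insert -1: shifted 1 elements -> [-1, 1, 16, -4]
Insert 16: shifted 0 elements -> [-1, 1, 16, -4]
Insert -4: shifted 3 elements -> [-4, -1, 1, 16]


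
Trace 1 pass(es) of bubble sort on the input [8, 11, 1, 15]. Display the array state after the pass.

After pass 1: [8, 1, 11, 15] (1 swaps)
Total swaps: 1


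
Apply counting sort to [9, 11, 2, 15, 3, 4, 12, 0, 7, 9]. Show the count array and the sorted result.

Count array: [1, 0, 1, 1, 1, 0, 0, 1, 0, 2, 0, 1, 1, 0, 0, 1]
(count[i] = number of elements equal to i)
Cumulative count: [1, 1, 2, 3, 4, 4, 4, 5, 5, 7, 7, 8, 9, 9, 9, 10]
Sorted: [0, 2, 3, 4, 7, 9, 9, 11, 12, 15]


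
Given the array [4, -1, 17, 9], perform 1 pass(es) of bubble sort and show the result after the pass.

After pass 1: [-1, 4, 9, 17] (2 swaps)
Total swaps: 2


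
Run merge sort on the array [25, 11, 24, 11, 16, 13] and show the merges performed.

Divide and conquer:
  Merge [11] + [24] -> [11, 24]
  Merge [25] + [11, 24] -> [11, 24, 25]
  Merge [16] + [13] -> [13, 16]
  Merge [11] + [13, 16] -> [11, 13, 16]
  Merge [11, 24, 25] + [11, 13, 16] -> [11, 11, 13, 16, 24, 25]


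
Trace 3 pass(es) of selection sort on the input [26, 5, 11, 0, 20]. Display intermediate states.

Pass 1: Select minimum 0 at index 3, swap -> [0, 5, 11, 26, 20]
Pass 2: Select minimum 5 at index 1, swap -> [0, 5, 11, 26, 20]
Pass 3: Select minimum 11 at index 2, swap -> [0, 5, 11, 26, 20]


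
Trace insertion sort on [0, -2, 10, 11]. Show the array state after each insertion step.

First element 0 is already 'sorted'
Insert -2: shifted 1 elements -> [-2, 0, 10, 11]
Insert 10: shifted 0 elements -> [-2, 0, 10, 11]
Insert 11: shifted 0 elements -> [-2, 0, 10, 11]


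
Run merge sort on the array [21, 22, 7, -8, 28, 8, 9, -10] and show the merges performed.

Divide and conquer:
  Merge [21] + [22] -> [21, 22]
  Merge [7] + [-8] -> [-8, 7]
  Merge [21, 22] + [-8, 7] -> [-8, 7, 21, 22]
  Merge [28] + [8] -> [8, 28]
  Merge [9] + [-10] -> [-10, 9]
  Merge [8, 28] + [-10, 9] -> [-10, 8, 9, 28]
  Merge [-8, 7, 21, 22] + [-10, 8, 9, 28] -> [-10, -8, 7, 8, 9, 21, 22, 28]


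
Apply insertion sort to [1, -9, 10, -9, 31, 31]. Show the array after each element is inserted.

First element 1 is already 'sorted'
Insert -9: shifted 1 elements -> [-9, 1, 10, -9, 31, 31]
Insert 10: shifted 0 elements -> [-9, 1, 10, -9, 31, 31]
Insert -9: shifted 2 elements -> [-9, -9, 1, 10, 31, 31]
Insert 31: shifted 0 elements -> [-9, -9, 1, 10, 31, 31]
Insert 31: shifted 0 elements -> [-9, -9, 1, 10, 31, 31]


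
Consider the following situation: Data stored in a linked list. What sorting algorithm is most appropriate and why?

Best choice: Merge sort
Reason: Merge sort doesn't require random access; can be done in O(1) extra space for linked lists


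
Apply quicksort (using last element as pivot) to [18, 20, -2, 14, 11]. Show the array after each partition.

Partition 1: pivot=11 at index 1 -> [-2, 11, 18, 14, 20]
Partition 2: pivot=20 at index 4 -> [-2, 11, 18, 14, 20]
Partition 3: pivot=14 at index 2 -> [-2, 11, 14, 18, 20]


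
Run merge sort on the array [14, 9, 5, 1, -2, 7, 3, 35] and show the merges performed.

Divide and conquer:
  Merge [14] + [9] -> [9, 14]
  Merge [5] + [1] -> [1, 5]
  Merge [9, 14] + [1, 5] -> [1, 5, 9, 14]
  Merge [-2] + [7] -> [-2, 7]
  Merge [3] + [35] -> [3, 35]
  Merge [-2, 7] + [3, 35] -> [-2, 3, 7, 35]
  Merge [1, 5, 9, 14] + [-2, 3, 7, 35] -> [-2, 1, 3, 5, 7, 9, 14, 35]


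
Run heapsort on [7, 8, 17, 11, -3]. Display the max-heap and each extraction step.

Build heap: [17, 11, 7, 8, -3]
Extract 17: [11, 8, 7, -3, 17]
Extract 11: [8, -3, 7, 11, 17]
Extract 8: [7, -3, 8, 11, 17]
Extract 7: [-3, 7, 8, 11, 17]


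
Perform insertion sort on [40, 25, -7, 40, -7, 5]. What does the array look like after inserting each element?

First element 40 is already 'sorted'
Insert 25: shifted 1 elements -> [25, 40, -7, 40, -7, 5]
Insert -7: shifted 2 elements -> [-7, 25, 40, 40, -7, 5]
Insert 40: shifted 0 elements -> [-7, 25, 40, 40, -7, 5]
Insert -7: shifted 3 elements -> [-7, -7, 25, 40, 40, 5]
Insert 5: shifted 3 elements -> [-7, -7, 5, 25, 40, 40]


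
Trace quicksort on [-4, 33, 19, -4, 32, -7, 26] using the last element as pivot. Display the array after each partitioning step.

Partition 1: pivot=26 at index 4 -> [-4, 19, -4, -7, 26, 33, 32]
Partition 2: pivot=-7 at index 0 -> [-7, 19, -4, -4, 26, 33, 32]
Partition 3: pivot=-4 at index 2 -> [-7, -4, -4, 19, 26, 33, 32]
Partition 4: pivot=32 at index 5 -> [-7, -4, -4, 19, 26, 32, 33]


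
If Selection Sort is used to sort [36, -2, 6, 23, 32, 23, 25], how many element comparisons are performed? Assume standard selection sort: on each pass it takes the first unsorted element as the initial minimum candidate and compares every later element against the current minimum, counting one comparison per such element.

Pass 1: scan indices 1..6 for the minimum = 6 comparison(s); min is -2, place at index 0 -> [-2, 36, 6, 23, 32, 23, 25]
Pass 2: scan indices 2..6 for the minimum = 5 comparison(s); min is 6, place at index 1 -> [-2, 6, 36, 23, 32, 23, 25]
Pass 3: scan indices 3..6 for the minimum = 4 comparison(s); min is 23, place at index 2 -> [-2, 6, 23, 36, 32, 23, 25]
Pass 4: scan indices 4..6 for the minimum = 3 comparison(s); min is 23, place at index 3 -> [-2, 6, 23, 23, 32, 36, 25]
Pass 5: scan indices 5..6 for the minimum = 2 comparison(s); min is 25, place at index 4 -> [-2, 6, 23, 23, 25, 36, 32]
Pass 6: scan indices 6..6 for the minimum = 1 comparison(s); min is 32, place at index 5 -> [-2, 6, 23, 23, 25, 32, 36]
Selection sort always scans the whole unsorted suffix, so the count is (n-1) + (n-2) + ... + 1 = n(n-1)/2 = 7*6/2 = 21 regardless of the input order.
Total comparisons: 6 + 5 + 4 + 3 + 2 + 1 = 21


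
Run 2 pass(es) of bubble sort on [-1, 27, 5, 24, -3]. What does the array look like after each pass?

After pass 1: [-1, 5, 24, -3, 27] (3 swaps)
After pass 2: [-1, 5, -3, 24, 27] (1 swaps)
Total swaps: 4


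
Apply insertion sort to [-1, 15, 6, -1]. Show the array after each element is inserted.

First element -1 is already 'sorted'
Insert 15: shifted 0 elements -> [-1, 15, 6, -1]
Insert 6: shifted 1 elements -> [-1, 6, 15, -1]
Insert -1: shifted 2 elements -> [-1, -1, 6, 15]


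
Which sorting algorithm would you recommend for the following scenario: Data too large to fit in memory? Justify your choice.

Best choice: External merge sort
Reason: Minimizes disk I/O by sequential reads/writes


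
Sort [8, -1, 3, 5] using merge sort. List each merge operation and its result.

Divide and conquer:
  Merge [8] + [-1] -> [-1, 8]
  Merge [3] + [5] -> [3, 5]
  Merge [-1, 8] + [3, 5] -> [-1, 3, 5, 8]


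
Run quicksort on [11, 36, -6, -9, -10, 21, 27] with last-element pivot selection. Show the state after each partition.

Partition 1: pivot=27 at index 5 -> [11, -6, -9, -10, 21, 27, 36]
Partition 2: pivot=21 at index 4 -> [11, -6, -9, -10, 21, 27, 36]
Partition 3: pivot=-10 at index 0 -> [-10, -6, -9, 11, 21, 27, 36]
Partition 4: pivot=11 at index 3 -> [-10, -6, -9, 11, 21, 27, 36]
Partition 5: pivot=-9 at index 1 -> [-10, -9, -6, 11, 21, 27, 36]


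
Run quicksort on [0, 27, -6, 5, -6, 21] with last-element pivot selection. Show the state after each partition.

Partition 1: pivot=21 at index 4 -> [0, -6, 5, -6, 21, 27]
Partition 2: pivot=-6 at index 1 -> [-6, -6, 5, 0, 21, 27]
Partition 3: pivot=0 at index 2 -> [-6, -6, 0, 5, 21, 27]


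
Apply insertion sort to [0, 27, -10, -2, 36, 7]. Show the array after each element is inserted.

First element 0 is already 'sorted'
Insert 27: shifted 0 elements -> [0, 27, -10, -2, 36, 7]
Insert -10: shifted 2 elements -> [-10, 0, 27, -2, 36, 7]
Insert -2: shifted 2 elements -> [-10, -2, 0, 27, 36, 7]
Insert 36: shifted 0 elements -> [-10, -2, 0, 27, 36, 7]
Insert 7: shifted 2 elements -> [-10, -2, 0, 7, 27, 36]


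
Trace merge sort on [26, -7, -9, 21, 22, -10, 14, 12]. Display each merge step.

Divide and conquer:
  Merge [26] + [-7] -> [-7, 26]
  Merge [-9] + [21] -> [-9, 21]
  Merge [-7, 26] + [-9, 21] -> [-9, -7, 21, 26]
  Merge [22] + [-10] -> [-10, 22]
  Merge [14] + [12] -> [12, 14]
  Merge [-10, 22] + [12, 14] -> [-10, 12, 14, 22]
  Merge [-9, -7, 21, 26] + [-10, 12, 14, 22] -> [-10, -9, -7, 12, 14, 21, 22, 26]


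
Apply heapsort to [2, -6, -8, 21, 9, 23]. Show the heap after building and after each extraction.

Build heap: [23, 21, 2, -6, 9, -8]
Extract 23: [21, 9, 2, -6, -8, 23]
Extract 21: [9, -6, 2, -8, 21, 23]
Extract 9: [2, -6, -8, 9, 21, 23]
Extract 2: [-6, -8, 2, 9, 21, 23]
Extract -6: [-8, -6, 2, 9, 21, 23]


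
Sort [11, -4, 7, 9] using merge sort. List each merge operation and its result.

Divide and conquer:
  Merge [11] + [-4] -> [-4, 11]
  Merge [7] + [9] -> [7, 9]
  Merge [-4, 11] + [7, 9] -> [-4, 7, 9, 11]


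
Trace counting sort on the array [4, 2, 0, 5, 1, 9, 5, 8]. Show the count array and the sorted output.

Count array: [1, 1, 1, 0, 1, 2, 0, 0, 1, 1]
(count[i] = number of elements equal to i)
Cumulative count: [1, 2, 3, 3, 4, 6, 6, 6, 7, 8]
Sorted: [0, 1, 2, 4, 5, 5, 8, 9]
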